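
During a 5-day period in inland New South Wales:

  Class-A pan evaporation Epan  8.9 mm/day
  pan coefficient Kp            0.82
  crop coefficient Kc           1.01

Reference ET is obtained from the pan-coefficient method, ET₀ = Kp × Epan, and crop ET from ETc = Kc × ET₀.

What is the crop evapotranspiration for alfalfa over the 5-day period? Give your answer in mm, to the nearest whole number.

37 mm

ET₀ = 0.82 × 8.9 = 7.2980 mm/d
ETc = Kc × ET₀ = 1.01 × 7.2980 = 7.3710 mm/d
Over 5 days: 7.3710 × 5 = 36.855 mm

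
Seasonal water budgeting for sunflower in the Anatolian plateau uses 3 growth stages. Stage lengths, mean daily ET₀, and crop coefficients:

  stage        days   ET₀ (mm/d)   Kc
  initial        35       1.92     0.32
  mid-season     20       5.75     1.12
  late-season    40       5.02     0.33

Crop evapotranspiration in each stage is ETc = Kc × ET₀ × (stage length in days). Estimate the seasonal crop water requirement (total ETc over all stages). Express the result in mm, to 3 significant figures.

initial: 0.32 × 1.92 × 35 = 21.50 mm
mid-season: 1.12 × 5.75 × 20 = 128.80 mm
late-season: 0.33 × 5.02 × 40 = 66.26 mm
Seasonal total = 216.56 mm

217 mm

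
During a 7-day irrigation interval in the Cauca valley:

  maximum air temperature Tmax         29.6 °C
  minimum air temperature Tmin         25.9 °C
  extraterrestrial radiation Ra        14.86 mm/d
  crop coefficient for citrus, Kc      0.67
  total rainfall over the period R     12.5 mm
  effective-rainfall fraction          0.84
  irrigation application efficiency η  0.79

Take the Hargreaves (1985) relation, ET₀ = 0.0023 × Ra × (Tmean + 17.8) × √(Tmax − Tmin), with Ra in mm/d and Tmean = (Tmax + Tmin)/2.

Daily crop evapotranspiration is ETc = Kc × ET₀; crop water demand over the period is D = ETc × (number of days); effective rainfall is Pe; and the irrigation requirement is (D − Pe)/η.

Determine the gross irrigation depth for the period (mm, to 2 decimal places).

Tmean = (29.6 + 25.9)/2 = 27.75 °C
ET₀ = 0.0023 × 14.86 × (27.75 + 17.8) × √3.7 = 0.0023 × 14.86 × 45.55 × 1.9235 = 2.9945 mm/d
ETc = Kc × ET₀ = 0.67 × 2.9945 = 2.0063 mm/d
Crop demand D = ETc × 7 d = 2.0063 × 7 = 14.044 mm
Pe = 0.84 × 12.5 = 10.500 mm
D − Pe = 14.044 − 10.500 = 3.544 mm
Gross irrigation = 3.544 / 0.79 = 4.486 mm

4.49 mm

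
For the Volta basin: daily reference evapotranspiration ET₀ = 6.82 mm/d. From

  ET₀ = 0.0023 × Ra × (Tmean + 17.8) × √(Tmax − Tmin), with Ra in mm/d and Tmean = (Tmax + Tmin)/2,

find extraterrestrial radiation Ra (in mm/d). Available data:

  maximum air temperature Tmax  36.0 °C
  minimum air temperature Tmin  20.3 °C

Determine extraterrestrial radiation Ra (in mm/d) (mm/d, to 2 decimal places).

Tmean = 28.15 °C; √ΔT = 3.9623
Ra = ET₀ / [0.0023 × (Tmean+17.8) × √ΔT] = 6.82 / (0.0023 × 45.95 × 3.9623) = 16.286 mm/d

16.29 mm/d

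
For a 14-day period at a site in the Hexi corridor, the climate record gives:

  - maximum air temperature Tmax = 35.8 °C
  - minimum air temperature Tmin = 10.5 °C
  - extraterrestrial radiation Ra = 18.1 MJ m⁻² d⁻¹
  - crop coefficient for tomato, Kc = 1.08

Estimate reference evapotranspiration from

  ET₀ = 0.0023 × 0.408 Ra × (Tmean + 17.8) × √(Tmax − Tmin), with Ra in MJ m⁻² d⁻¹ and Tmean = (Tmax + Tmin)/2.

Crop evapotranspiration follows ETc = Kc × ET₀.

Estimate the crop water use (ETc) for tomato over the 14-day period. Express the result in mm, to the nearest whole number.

Tmean = (35.8 + 10.5)/2 = 23.15 °C
0.408 Ra = 0.408 × 18.1 = 7.3848 mm/d equivalent
ET₀ = 0.0023 × 7.3848 × (23.15 + 17.8) × √25.3 = 0.0023 × 7.3848 × 40.95 × 5.0299 = 3.4985 mm/d
ETc = Kc × ET₀ = 1.08 × 3.4985 = 3.7784 mm/d
Over 14 days: 3.7784 × 14 = 52.898 mm

53 mm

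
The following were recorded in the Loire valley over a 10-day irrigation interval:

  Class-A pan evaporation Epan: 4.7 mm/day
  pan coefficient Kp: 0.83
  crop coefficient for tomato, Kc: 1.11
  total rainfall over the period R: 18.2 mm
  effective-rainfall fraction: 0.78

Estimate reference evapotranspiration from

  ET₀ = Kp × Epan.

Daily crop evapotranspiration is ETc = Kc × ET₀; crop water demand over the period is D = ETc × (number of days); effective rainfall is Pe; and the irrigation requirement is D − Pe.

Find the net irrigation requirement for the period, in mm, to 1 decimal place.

29.1 mm

ET₀ = 0.83 × 4.7 = 3.9010 mm/d
ETc = Kc × ET₀ = 1.11 × 3.9010 = 4.3301 mm/d
Crop demand D = ETc × 10 d = 4.3301 × 10 = 43.301 mm
Pe = 0.78 × 18.2 = 14.196 mm
D − Pe = 43.301 − 14.196 = 29.105 mm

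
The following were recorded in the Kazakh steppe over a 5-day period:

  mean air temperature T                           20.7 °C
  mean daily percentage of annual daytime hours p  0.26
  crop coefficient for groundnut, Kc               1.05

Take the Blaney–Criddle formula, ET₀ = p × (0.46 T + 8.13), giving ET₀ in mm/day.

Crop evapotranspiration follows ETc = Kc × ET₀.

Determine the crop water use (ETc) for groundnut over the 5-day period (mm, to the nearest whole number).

ET₀ = 0.26 × (0.46 × 20.7 + 8.13) = 0.26 × 17.652 = 4.5895 mm/d
ETc = Kc × ET₀ = 1.05 × 4.5895 = 4.8190 mm/d
Over 5 days: 4.8190 × 5 = 24.095 mm

24 mm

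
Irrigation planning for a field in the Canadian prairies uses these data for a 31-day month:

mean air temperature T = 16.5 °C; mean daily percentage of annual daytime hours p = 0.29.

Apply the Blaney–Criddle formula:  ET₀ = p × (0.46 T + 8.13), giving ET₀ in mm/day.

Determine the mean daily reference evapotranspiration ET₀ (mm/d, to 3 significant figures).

4.56 mm/d

ET₀ = 0.29 × (0.46 × 16.5 + 8.13) = 0.29 × 15.720 = 4.5588 mm/d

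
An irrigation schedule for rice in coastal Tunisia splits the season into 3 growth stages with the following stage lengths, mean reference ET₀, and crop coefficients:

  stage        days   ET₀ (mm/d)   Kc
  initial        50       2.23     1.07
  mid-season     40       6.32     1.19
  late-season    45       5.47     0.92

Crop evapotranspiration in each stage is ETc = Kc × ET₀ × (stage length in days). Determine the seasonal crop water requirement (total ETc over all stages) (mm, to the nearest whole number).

initial: 1.07 × 2.23 × 50 = 119.31 mm
mid-season: 1.19 × 6.32 × 40 = 300.83 mm
late-season: 0.92 × 5.47 × 45 = 226.46 mm
Seasonal total = 646.60 mm

647 mm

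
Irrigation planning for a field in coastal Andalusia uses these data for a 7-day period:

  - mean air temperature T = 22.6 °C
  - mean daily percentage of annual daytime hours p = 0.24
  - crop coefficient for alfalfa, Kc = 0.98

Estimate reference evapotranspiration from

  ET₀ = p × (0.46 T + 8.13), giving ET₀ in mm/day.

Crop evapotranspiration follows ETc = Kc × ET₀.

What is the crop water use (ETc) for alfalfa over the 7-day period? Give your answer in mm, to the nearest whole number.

31 mm

ET₀ = 0.24 × (0.46 × 22.6 + 8.13) = 0.24 × 18.526 = 4.4462 mm/d
ETc = Kc × ET₀ = 0.98 × 4.4462 = 4.3573 mm/d
Over 7 days: 4.3573 × 7 = 30.501 mm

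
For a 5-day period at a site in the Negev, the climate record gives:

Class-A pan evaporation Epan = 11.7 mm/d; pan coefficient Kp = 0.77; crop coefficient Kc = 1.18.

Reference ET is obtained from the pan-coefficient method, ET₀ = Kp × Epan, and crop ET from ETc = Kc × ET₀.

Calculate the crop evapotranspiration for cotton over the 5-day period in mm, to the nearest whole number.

ET₀ = 0.77 × 11.7 = 9.0090 mm/d
ETc = Kc × ET₀ = 1.18 × 9.0090 = 10.6306 mm/d
Over 5 days: 10.6306 × 5 = 53.153 mm

53 mm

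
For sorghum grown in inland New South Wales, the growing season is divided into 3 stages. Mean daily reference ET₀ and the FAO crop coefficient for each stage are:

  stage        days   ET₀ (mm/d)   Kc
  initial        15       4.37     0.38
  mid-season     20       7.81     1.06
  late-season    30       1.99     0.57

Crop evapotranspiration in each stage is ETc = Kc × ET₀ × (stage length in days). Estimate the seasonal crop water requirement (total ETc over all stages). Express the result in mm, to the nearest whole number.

225 mm

initial: 0.38 × 4.37 × 15 = 24.91 mm
mid-season: 1.06 × 7.81 × 20 = 165.57 mm
late-season: 0.57 × 1.99 × 30 = 34.03 mm
Seasonal total = 224.51 mm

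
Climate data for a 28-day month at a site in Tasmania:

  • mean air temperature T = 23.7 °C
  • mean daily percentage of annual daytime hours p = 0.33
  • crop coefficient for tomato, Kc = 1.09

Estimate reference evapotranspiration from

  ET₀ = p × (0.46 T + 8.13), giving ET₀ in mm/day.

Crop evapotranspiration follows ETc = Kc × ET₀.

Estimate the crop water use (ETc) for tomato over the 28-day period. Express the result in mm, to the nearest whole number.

192 mm

ET₀ = 0.33 × (0.46 × 23.7 + 8.13) = 0.33 × 19.032 = 6.2806 mm/d
ETc = Kc × ET₀ = 1.09 × 6.2806 = 6.8459 mm/d
Over 28 days: 6.8459 × 28 = 191.685 mm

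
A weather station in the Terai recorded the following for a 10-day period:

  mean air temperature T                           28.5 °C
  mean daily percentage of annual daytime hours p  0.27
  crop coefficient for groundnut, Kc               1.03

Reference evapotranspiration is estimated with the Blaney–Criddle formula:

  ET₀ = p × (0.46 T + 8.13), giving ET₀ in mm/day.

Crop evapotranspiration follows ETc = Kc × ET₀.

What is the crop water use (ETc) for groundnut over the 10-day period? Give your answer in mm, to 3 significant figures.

ET₀ = 0.27 × (0.46 × 28.5 + 8.13) = 0.27 × 21.240 = 5.7348 mm/d
ETc = Kc × ET₀ = 1.03 × 5.7348 = 5.9068 mm/d
Over 10 days: 5.9068 × 10 = 59.068 mm

59.1 mm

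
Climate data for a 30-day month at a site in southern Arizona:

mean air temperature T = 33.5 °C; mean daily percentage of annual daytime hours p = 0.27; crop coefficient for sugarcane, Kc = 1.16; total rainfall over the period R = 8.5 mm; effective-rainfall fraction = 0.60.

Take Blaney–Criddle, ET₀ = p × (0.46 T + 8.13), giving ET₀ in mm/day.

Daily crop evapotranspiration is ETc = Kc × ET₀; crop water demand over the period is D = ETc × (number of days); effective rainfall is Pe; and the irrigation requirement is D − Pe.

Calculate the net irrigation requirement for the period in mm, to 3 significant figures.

ET₀ = 0.27 × (0.46 × 33.5 + 8.13) = 0.27 × 23.540 = 6.3558 mm/d
ETc = Kc × ET₀ = 1.16 × 6.3558 = 7.3727 mm/d
Crop demand D = ETc × 30 d = 7.3727 × 30 = 221.181 mm
Pe = 0.60 × 8.5 = 5.100 mm
D − Pe = 221.181 − 5.100 = 216.081 mm

216 mm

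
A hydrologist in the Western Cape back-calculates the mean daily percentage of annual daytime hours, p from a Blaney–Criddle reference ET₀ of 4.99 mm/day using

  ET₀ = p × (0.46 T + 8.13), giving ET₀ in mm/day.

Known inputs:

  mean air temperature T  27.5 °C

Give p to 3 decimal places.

p = ET₀ / (0.46 T + 8.13) = 4.99 / (0.46 × 27.5 + 8.13) = 4.99 / 20.780 = 0.2401

0.240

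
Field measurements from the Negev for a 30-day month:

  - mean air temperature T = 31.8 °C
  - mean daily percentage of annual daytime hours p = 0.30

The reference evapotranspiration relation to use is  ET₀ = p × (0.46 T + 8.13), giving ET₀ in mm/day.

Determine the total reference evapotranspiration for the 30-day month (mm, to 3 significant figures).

ET₀ = 0.30 × (0.46 × 31.8 + 8.13) = 0.30 × 22.758 = 6.8274 mm/d
Monthly total = 6.8274 × 30 = 204.822 mm

205 mm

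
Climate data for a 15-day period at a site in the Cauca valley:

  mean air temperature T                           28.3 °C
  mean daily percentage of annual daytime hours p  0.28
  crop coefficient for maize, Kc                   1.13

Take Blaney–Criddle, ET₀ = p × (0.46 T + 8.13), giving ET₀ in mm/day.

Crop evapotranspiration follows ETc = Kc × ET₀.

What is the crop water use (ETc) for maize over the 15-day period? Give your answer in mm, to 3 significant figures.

100 mm

ET₀ = 0.28 × (0.46 × 28.3 + 8.13) = 0.28 × 21.148 = 5.9214 mm/d
ETc = Kc × ET₀ = 1.13 × 5.9214 = 6.6912 mm/d
Over 15 days: 6.6912 × 15 = 100.368 mm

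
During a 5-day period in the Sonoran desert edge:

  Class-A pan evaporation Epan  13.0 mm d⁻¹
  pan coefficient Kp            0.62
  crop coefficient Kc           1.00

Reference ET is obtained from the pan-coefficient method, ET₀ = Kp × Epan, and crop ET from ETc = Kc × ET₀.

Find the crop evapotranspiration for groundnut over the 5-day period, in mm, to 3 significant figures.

40.3 mm

ET₀ = 0.62 × 13.0 = 8.0600 mm/d
ETc = Kc × ET₀ = 1.00 × 8.0600 = 8.0600 mm/d
Over 5 days: 8.0600 × 5 = 40.300 mm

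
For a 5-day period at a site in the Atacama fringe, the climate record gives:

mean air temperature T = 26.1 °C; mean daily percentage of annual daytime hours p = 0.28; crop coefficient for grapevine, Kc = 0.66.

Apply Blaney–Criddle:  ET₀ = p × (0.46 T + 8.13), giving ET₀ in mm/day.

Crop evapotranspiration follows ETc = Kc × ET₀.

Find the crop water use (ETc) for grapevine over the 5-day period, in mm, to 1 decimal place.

18.6 mm

ET₀ = 0.28 × (0.46 × 26.1 + 8.13) = 0.28 × 20.136 = 5.6381 mm/d
ETc = Kc × ET₀ = 0.66 × 5.6381 = 3.7211 mm/d
Over 5 days: 3.7211 × 5 = 18.606 mm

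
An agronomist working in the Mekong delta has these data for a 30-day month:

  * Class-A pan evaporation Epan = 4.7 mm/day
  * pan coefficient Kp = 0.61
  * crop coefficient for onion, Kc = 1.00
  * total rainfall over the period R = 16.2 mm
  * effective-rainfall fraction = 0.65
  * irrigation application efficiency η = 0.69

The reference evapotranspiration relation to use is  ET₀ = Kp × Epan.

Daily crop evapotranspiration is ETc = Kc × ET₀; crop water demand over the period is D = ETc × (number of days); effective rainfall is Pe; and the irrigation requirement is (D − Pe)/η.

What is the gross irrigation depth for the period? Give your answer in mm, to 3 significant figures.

109 mm

ET₀ = 0.61 × 4.7 = 2.8670 mm/d
ETc = Kc × ET₀ = 1.00 × 2.8670 = 2.8670 mm/d
Crop demand D = ETc × 30 d = 2.8670 × 30 = 86.010 mm
Pe = 0.65 × 16.2 = 10.530 mm
D − Pe = 86.010 − 10.530 = 75.480 mm
Gross irrigation = 75.480 / 0.69 = 109.391 mm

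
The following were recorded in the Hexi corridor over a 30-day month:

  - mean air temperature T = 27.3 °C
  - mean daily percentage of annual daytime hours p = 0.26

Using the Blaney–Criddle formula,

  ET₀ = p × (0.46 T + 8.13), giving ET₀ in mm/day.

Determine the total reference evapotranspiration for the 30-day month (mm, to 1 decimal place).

ET₀ = 0.26 × (0.46 × 27.3 + 8.13) = 0.26 × 20.688 = 5.3789 mm/d
Monthly total = 5.3789 × 30 = 161.367 mm

161.4 mm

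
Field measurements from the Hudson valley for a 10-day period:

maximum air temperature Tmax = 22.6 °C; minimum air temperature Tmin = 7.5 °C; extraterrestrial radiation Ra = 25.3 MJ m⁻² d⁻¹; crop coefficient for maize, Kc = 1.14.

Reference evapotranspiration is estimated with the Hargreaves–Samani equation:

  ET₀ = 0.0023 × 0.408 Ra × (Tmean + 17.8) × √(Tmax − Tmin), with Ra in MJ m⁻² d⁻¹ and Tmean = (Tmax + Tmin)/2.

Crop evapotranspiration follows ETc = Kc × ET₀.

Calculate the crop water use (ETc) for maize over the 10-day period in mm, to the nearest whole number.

Tmean = (22.6 + 7.5)/2 = 15.05 °C
0.408 Ra = 0.408 × 25.3 = 10.3224 mm/d equivalent
ET₀ = 0.0023 × 10.3224 × (15.05 + 17.8) × √15.1 = 0.0023 × 10.3224 × 32.85 × 3.8859 = 3.0306 mm/d
ETc = Kc × ET₀ = 1.14 × 3.0306 = 3.4549 mm/d
Over 10 days: 3.4549 × 10 = 34.549 mm

35 mm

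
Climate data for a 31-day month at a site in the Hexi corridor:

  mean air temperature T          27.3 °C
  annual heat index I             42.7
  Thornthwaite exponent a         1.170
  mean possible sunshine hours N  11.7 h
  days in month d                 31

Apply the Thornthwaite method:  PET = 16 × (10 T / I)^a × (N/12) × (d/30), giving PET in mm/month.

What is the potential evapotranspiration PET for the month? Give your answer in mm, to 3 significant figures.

10T/I = 10 × 27.3 / 42.7 = 6.3934
(10T/I)^a = 6.3934^1.170 = 8.7641
Uncorrected PET = 16 × 8.7641 = 140.226 mm
Correction = (N/12)(d/30) = (11.7/12)(31/30) = 1.0075
PET = 140.226 × 1.0075 = 141.278 mm/month

141 mm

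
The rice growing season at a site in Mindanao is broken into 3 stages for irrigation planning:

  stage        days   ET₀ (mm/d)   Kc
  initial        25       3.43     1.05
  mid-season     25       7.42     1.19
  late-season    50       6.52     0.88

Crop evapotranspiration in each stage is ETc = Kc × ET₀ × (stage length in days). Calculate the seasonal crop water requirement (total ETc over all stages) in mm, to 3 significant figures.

initial: 1.05 × 3.43 × 25 = 90.04 mm
mid-season: 1.19 × 7.42 × 25 = 220.75 mm
late-season: 0.88 × 6.52 × 50 = 286.88 mm
Seasonal total = 597.67 mm

598 mm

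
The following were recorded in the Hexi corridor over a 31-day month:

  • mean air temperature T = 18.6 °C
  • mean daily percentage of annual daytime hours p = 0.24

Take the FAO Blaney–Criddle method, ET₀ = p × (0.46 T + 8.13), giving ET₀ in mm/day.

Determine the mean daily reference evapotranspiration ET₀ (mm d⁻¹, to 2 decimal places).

4.00 mm d⁻¹

ET₀ = 0.24 × (0.46 × 18.6 + 8.13) = 0.24 × 16.686 = 4.0046 mm/d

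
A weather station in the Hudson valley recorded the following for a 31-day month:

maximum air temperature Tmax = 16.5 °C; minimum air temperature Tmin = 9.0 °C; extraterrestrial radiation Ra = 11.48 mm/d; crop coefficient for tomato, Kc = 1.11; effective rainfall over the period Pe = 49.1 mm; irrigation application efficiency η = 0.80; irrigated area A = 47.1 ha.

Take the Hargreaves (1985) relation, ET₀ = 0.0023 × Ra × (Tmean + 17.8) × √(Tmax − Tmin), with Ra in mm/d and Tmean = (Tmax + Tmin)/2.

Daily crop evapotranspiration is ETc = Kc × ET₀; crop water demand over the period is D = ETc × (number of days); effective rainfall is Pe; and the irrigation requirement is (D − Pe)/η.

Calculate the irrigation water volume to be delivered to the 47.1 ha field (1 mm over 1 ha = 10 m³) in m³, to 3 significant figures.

Tmean = (16.5 + 9.0)/2 = 12.75 °C
ET₀ = 0.0023 × 11.48 × (12.75 + 17.8) × √7.5 = 0.0023 × 11.48 × 30.55 × 2.7386 = 2.2091 mm/d
ETc = Kc × ET₀ = 1.11 × 2.2091 = 2.4521 mm/d
Crop demand D = ETc × 31 d = 2.4521 × 31 = 76.015 mm
D − Pe = 76.015 − 49.1 = 26.915 mm
Gross irrigation = 26.915 / 0.80 = 33.644 mm
Volume = 33.644 mm × 47.1 ha × 10 = 15846.3 m³

15800 m³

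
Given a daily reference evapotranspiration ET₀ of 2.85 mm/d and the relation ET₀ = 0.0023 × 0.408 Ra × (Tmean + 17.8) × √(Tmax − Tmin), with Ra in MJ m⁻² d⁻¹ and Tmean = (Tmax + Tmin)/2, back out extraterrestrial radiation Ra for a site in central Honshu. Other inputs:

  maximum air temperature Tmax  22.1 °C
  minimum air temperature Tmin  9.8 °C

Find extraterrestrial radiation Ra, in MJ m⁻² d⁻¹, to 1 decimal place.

25.7 MJ m⁻² d⁻¹

Tmean = (22.1+9.8)/2 = 15.95 °C; ΔT = 12.3
Ra = ET₀ / [0.0023 × 0.408 × (Tmean+17.8) × √ΔT]
   = 2.85 / (0.0023 × 0.408 × 33.75 × 3.5071) = 25.659 MJ m⁻² d⁻¹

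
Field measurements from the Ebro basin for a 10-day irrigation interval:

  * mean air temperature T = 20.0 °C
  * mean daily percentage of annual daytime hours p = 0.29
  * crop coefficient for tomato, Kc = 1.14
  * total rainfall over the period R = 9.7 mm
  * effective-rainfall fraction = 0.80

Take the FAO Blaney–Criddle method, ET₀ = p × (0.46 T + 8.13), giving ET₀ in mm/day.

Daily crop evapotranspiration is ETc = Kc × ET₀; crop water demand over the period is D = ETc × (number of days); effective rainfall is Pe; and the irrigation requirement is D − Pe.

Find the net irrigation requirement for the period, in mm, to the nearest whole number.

50 mm

ET₀ = 0.29 × (0.46 × 20.0 + 8.13) = 0.29 × 17.330 = 5.0257 mm/d
ETc = Kc × ET₀ = 1.14 × 5.0257 = 5.7293 mm/d
Crop demand D = ETc × 10 d = 5.7293 × 10 = 57.293 mm
Pe = 0.80 × 9.7 = 7.760 mm
D − Pe = 57.293 − 7.760 = 49.533 mm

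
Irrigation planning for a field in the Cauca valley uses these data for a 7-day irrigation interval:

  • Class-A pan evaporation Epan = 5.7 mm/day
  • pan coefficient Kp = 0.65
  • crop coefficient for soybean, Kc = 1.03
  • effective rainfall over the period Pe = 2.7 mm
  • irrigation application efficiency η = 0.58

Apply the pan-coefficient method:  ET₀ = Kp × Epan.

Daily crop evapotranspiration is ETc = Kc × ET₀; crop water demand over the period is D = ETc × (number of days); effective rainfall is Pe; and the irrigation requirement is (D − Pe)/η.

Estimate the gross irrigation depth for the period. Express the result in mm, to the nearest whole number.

ET₀ = 0.65 × 5.7 = 3.7050 mm/d
ETc = Kc × ET₀ = 1.03 × 3.7050 = 3.8162 mm/d
Crop demand D = ETc × 7 d = 3.8162 × 7 = 26.713 mm
D − Pe = 26.713 − 2.7 = 24.013 mm
Gross irrigation = 24.013 / 0.58 = 41.402 mm

41 mm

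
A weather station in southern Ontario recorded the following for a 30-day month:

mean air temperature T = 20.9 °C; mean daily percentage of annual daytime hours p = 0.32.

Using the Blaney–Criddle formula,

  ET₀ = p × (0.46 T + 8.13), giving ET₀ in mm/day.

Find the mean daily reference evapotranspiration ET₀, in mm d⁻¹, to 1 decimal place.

ET₀ = 0.32 × (0.46 × 20.9 + 8.13) = 0.32 × 17.744 = 5.6781 mm/d

5.7 mm d⁻¹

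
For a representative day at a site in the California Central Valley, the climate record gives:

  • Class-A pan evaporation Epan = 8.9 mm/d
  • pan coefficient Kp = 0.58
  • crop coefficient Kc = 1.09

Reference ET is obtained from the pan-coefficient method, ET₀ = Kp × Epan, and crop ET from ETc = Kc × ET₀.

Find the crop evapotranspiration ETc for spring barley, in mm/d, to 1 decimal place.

5.6 mm/d

ET₀ = 0.58 × 8.9 = 5.1620 mm/d
ETc = Kc × ET₀ = 1.09 × 5.1620 = 5.6266 mm/d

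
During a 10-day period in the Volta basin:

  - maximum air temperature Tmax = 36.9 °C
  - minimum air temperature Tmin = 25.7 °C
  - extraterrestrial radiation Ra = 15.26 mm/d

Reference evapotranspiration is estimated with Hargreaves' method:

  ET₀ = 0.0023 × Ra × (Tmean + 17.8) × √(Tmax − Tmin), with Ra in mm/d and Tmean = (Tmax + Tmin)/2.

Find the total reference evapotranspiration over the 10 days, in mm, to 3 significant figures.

57.7 mm

Tmean = (36.9 + 25.7)/2 = 31.30 °C
ET₀ = 0.0023 × 15.26 × (31.30 + 17.8) × √11.2 = 0.0023 × 15.26 × 49.10 × 3.3466 = 5.7672 mm/d
Over 10 days: 5.7672 × 10 = 57.672 mm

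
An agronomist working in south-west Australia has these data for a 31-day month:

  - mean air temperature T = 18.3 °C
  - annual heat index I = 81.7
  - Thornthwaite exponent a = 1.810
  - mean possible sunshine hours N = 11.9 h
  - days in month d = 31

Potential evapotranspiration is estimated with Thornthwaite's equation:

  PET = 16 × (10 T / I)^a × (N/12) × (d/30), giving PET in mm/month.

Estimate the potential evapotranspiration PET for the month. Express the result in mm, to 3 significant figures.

70.6 mm

10T/I = 10 × 18.3 / 81.7 = 2.2399
(10T/I)^a = 2.2399^1.810 = 4.3044
Uncorrected PET = 16 × 4.3044 = 68.870 mm
Correction = (N/12)(d/30) = (11.9/12)(31/30) = 1.0247
PET = 68.870 × 1.0247 = 70.571 mm/month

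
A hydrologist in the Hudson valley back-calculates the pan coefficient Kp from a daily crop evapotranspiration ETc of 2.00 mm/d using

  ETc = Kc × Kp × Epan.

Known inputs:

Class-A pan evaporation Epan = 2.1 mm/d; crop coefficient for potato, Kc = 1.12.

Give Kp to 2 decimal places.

0.85

ETc = Kc × Kp × Epan  ⇒  Kp = ETc / (Kc × Epan)
Kp = 2.00 / (1.12 × 2.1) = 2.00 / 2.352 = 0.8503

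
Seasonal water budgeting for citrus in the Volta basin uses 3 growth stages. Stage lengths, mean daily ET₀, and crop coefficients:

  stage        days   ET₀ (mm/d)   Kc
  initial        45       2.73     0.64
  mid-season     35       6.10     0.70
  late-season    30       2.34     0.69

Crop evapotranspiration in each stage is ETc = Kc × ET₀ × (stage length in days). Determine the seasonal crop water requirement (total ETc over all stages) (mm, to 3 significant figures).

277 mm

initial: 0.64 × 2.73 × 45 = 78.62 mm
mid-season: 0.70 × 6.10 × 35 = 149.45 mm
late-season: 0.69 × 2.34 × 30 = 48.44 mm
Seasonal total = 276.51 mm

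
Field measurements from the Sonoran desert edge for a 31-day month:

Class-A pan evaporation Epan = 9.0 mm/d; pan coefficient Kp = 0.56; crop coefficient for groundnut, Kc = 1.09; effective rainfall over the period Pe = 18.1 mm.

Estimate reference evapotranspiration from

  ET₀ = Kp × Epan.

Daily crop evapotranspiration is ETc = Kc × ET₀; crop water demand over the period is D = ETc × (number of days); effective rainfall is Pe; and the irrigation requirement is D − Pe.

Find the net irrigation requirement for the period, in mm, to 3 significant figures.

152 mm

ET₀ = 0.56 × 9.0 = 5.0400 mm/d
ETc = Kc × ET₀ = 1.09 × 5.0400 = 5.4936 mm/d
Crop demand D = ETc × 31 d = 5.4936 × 31 = 170.302 mm
D − Pe = 170.302 − 18.1 = 152.202 mm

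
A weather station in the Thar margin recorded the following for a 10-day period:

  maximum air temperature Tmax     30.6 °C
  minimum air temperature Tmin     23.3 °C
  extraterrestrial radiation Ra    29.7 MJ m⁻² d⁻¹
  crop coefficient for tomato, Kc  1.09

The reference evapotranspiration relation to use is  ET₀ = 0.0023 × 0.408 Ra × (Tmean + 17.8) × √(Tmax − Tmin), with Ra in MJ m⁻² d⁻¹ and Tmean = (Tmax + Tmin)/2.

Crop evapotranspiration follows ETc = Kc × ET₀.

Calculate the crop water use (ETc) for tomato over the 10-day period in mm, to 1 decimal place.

Tmean = (30.6 + 23.3)/2 = 26.95 °C
0.408 Ra = 0.408 × 29.7 = 12.1176 mm/d equivalent
ET₀ = 0.0023 × 12.1176 × (26.95 + 17.8) × √7.3 = 0.0023 × 12.1176 × 44.75 × 2.7019 = 3.3698 mm/d
ETc = Kc × ET₀ = 1.09 × 3.3698 = 3.6731 mm/d
Over 10 days: 3.6731 × 10 = 36.731 mm

36.7 mm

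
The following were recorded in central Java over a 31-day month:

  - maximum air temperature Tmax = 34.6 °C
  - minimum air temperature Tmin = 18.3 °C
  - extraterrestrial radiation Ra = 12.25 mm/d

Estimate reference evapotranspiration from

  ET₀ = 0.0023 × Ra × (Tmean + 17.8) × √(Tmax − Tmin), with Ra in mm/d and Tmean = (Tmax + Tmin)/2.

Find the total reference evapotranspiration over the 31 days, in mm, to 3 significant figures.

Tmean = (34.6 + 18.3)/2 = 26.45 °C
ET₀ = 0.0023 × 12.25 × (26.45 + 17.8) × √16.3 = 0.0023 × 12.25 × 44.25 × 4.0373 = 5.0335 mm/d
Over 31 days: 5.0335 × 31 = 156.039 mm

156 mm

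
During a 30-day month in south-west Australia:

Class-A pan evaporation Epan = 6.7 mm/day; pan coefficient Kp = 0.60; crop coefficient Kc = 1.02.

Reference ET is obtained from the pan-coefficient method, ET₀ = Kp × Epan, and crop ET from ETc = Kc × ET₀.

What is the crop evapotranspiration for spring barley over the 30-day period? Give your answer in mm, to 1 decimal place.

123.0 mm

ET₀ = 0.60 × 6.7 = 4.0200 mm/d
ETc = Kc × ET₀ = 1.02 × 4.0200 = 4.1004 mm/d
Over 30 days: 4.1004 × 30 = 123.012 mm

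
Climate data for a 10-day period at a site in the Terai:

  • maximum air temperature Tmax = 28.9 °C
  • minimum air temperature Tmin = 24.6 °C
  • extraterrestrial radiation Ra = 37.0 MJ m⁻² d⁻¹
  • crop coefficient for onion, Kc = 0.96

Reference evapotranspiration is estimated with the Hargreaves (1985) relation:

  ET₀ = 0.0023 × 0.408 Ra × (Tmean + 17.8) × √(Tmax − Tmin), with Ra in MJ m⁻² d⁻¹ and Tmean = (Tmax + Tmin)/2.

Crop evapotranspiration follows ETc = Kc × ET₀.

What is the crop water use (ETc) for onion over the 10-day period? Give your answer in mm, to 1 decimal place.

Tmean = (28.9 + 24.6)/2 = 26.75 °C
0.408 Ra = 0.408 × 37.0 = 15.0960 mm/d equivalent
ET₀ = 0.0023 × 15.0960 × (26.75 + 17.8) × √4.3 = 0.0023 × 15.0960 × 44.55 × 2.0736 = 3.2075 mm/d
ETc = Kc × ET₀ = 0.96 × 3.2075 = 3.0792 mm/d
Over 10 days: 3.0792 × 10 = 30.792 mm

30.8 mm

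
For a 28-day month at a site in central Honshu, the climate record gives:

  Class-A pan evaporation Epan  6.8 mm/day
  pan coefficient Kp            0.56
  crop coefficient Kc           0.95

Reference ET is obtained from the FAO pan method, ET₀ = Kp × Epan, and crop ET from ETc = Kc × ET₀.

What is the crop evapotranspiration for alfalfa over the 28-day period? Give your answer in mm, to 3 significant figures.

ET₀ = 0.56 × 6.8 = 3.8080 mm/d
ETc = Kc × ET₀ = 0.95 × 3.8080 = 3.6176 mm/d
Over 28 days: 3.6176 × 28 = 101.293 mm

101 mm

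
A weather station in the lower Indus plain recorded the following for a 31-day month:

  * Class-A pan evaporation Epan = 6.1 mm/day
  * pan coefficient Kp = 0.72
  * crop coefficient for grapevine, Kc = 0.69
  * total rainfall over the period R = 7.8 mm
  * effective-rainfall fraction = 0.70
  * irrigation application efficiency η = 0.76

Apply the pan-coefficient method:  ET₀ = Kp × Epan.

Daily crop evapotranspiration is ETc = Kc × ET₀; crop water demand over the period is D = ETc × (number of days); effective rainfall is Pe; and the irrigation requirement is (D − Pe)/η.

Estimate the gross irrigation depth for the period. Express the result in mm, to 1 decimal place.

ET₀ = 0.72 × 6.1 = 4.3920 mm/d
ETc = Kc × ET₀ = 0.69 × 4.3920 = 3.0305 mm/d
Crop demand D = ETc × 31 d = 3.0305 × 31 = 93.946 mm
Pe = 0.70 × 7.8 = 5.460 mm
D − Pe = 93.946 − 5.460 = 88.486 mm
Gross irrigation = 88.486 / 0.76 = 116.429 mm

116.4 mm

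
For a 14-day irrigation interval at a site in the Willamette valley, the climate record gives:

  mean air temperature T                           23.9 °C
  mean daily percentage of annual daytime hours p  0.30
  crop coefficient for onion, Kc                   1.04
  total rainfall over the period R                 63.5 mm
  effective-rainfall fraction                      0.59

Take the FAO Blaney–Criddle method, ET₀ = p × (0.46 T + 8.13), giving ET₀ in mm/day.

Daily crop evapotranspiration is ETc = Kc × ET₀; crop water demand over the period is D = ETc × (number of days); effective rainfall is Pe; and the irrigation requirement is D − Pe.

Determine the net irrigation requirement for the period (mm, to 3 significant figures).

46.1 mm

ET₀ = 0.30 × (0.46 × 23.9 + 8.13) = 0.30 × 19.124 = 5.7372 mm/d
ETc = Kc × ET₀ = 1.04 × 5.7372 = 5.9667 mm/d
Crop demand D = ETc × 14 d = 5.9667 × 14 = 83.534 mm
Pe = 0.59 × 63.5 = 37.465 mm
D − Pe = 83.534 − 37.465 = 46.069 mm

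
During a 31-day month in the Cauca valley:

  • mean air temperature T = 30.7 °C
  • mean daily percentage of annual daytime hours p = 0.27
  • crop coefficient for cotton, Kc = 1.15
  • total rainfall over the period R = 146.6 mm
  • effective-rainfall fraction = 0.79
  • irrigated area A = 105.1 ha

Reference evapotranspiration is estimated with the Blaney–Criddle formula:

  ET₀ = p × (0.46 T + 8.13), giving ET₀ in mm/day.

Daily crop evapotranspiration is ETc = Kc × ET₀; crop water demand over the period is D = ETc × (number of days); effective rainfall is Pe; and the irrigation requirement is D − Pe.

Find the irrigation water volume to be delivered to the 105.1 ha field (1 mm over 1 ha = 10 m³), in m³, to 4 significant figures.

103400 m³

ET₀ = 0.27 × (0.46 × 30.7 + 8.13) = 0.27 × 22.252 = 6.0080 mm/d
ETc = Kc × ET₀ = 1.15 × 6.0080 = 6.9092 mm/d
Crop demand D = ETc × 31 d = 6.9092 × 31 = 214.185 mm
Pe = 0.79 × 146.6 = 115.814 mm
D − Pe = 214.185 − 115.814 = 98.371 mm
Volume = 98.371 mm × 105.1 ha × 10 = 103387.9 m³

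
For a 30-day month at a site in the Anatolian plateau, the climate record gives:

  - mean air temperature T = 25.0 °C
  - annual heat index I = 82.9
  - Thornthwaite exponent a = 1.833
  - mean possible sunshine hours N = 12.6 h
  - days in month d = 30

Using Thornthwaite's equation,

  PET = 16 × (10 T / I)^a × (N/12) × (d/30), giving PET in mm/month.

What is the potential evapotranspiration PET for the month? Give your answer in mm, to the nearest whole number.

10T/I = 10 × 25.0 / 82.9 = 3.0157
(10T/I)^a = 3.0157^1.833 = 7.5634
Uncorrected PET = 16 × 7.5634 = 121.014 mm
Correction = (N/12)(d/30) = (12.6/12)(30/30) = 1.0500
PET = 121.014 × 1.0500 = 127.065 mm/month

127 mm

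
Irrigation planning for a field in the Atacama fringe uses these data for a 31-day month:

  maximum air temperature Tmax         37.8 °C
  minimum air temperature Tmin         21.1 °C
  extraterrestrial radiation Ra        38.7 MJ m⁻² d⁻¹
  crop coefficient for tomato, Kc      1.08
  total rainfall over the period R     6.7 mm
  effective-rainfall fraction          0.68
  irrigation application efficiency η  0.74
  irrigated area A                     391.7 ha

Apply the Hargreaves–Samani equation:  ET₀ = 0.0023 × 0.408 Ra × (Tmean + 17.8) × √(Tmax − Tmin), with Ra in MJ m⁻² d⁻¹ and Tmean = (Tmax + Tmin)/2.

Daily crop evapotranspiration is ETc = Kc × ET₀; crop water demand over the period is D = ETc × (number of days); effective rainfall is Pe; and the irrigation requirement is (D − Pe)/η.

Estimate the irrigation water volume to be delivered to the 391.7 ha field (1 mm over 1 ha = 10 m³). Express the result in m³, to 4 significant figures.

Tmean = (37.8 + 21.1)/2 = 29.45 °C
0.408 Ra = 0.408 × 38.7 = 15.7896 mm/d equivalent
ET₀ = 0.0023 × 15.7896 × (29.45 + 17.8) × √16.7 = 0.0023 × 15.7896 × 47.25 × 4.0866 = 7.0123 mm/d
ETc = Kc × ET₀ = 1.08 × 7.0123 = 7.5733 mm/d
Crop demand D = ETc × 31 d = 7.5733 × 31 = 234.772 mm
Pe = 0.68 × 6.7 = 4.556 mm
D − Pe = 234.772 − 4.556 = 230.216 mm
Gross irrigation = 230.216 / 0.74 = 311.103 mm
Volume = 311.103 mm × 391.7 ha × 10 = 1218590.5 m³

1219000 m³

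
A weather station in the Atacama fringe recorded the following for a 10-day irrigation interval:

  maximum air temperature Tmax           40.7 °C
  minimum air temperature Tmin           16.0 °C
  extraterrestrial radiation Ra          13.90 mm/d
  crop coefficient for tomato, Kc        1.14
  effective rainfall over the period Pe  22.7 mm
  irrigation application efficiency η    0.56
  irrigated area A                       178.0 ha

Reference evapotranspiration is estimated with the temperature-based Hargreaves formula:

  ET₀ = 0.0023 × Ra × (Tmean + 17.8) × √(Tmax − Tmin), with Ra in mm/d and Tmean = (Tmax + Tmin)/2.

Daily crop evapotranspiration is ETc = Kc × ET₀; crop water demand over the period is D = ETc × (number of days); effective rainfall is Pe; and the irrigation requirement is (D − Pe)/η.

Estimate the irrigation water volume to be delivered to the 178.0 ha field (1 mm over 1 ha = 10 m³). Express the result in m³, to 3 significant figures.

Tmean = (40.7 + 16.0)/2 = 28.35 °C
ET₀ = 0.0023 × 13.90 × (28.35 + 17.8) × √24.7 = 0.0023 × 13.90 × 46.15 × 4.9699 = 7.3327 mm/d
ETc = Kc × ET₀ = 1.14 × 7.3327 = 8.3593 mm/d
Crop demand D = ETc × 10 d = 8.3593 × 10 = 83.593 mm
D − Pe = 83.593 − 22.7 = 60.893 mm
Gross irrigation = 60.893 / 0.56 = 108.738 mm
Volume = 108.738 mm × 178.0 ha × 10 = 193553.6 m³

194000 m³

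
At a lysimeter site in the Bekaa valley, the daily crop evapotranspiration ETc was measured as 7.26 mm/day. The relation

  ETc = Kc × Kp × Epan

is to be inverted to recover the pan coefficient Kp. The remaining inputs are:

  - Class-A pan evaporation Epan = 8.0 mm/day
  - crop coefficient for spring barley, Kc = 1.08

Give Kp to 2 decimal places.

0.84

ETc = Kc × Kp × Epan  ⇒  Kp = ETc / (Kc × Epan)
Kp = 7.26 / (1.08 × 8.0) = 7.26 / 8.640 = 0.8403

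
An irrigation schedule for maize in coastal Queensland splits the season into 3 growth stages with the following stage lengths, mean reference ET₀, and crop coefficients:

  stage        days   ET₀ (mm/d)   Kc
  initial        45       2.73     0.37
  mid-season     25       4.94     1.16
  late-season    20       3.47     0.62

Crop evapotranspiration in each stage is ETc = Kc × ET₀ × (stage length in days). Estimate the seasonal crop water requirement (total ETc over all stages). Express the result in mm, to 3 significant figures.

initial: 0.37 × 2.73 × 45 = 45.45 mm
mid-season: 1.16 × 4.94 × 25 = 143.26 mm
late-season: 0.62 × 3.47 × 20 = 43.03 mm
Seasonal total = 231.74 mm

232 mm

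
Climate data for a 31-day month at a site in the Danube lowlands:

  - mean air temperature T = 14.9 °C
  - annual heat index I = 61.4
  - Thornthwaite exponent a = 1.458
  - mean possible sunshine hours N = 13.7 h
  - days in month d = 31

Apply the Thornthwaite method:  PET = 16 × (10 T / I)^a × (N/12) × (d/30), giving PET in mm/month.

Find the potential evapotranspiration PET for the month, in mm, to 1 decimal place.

68.7 mm

10T/I = 10 × 14.9 / 61.4 = 2.4267
(10T/I)^a = 2.4267^1.458 = 3.6421
Uncorrected PET = 16 × 3.6421 = 58.274 mm
Correction = (N/12)(d/30) = (13.7/12)(31/30) = 1.1797
PET = 58.274 × 1.1797 = 68.746 mm/month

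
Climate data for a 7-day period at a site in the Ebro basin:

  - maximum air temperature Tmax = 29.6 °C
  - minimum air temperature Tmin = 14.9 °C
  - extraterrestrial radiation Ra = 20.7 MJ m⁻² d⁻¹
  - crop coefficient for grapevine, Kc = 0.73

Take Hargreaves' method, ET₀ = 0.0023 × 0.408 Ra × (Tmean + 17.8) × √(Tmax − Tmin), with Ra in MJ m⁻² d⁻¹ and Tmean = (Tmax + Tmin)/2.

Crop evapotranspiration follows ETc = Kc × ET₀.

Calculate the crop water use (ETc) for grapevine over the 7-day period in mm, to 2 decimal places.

15.24 mm

Tmean = (29.6 + 14.9)/2 = 22.25 °C
0.408 Ra = 0.408 × 20.7 = 8.4456 mm/d equivalent
ET₀ = 0.0023 × 8.4456 × (22.25 + 17.8) × √14.7 = 0.0023 × 8.4456 × 40.05 × 3.8341 = 2.9828 mm/d
ETc = Kc × ET₀ = 0.73 × 2.9828 = 2.1774 mm/d
Over 7 days: 2.1774 × 7 = 15.242 mm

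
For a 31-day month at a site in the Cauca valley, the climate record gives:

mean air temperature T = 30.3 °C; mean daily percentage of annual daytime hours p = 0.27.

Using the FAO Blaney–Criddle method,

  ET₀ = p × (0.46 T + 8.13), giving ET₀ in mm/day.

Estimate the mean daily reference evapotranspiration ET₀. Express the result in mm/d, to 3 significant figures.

ET₀ = 0.27 × (0.46 × 30.3 + 8.13) = 0.27 × 22.068 = 5.9584 mm/d

5.96 mm/d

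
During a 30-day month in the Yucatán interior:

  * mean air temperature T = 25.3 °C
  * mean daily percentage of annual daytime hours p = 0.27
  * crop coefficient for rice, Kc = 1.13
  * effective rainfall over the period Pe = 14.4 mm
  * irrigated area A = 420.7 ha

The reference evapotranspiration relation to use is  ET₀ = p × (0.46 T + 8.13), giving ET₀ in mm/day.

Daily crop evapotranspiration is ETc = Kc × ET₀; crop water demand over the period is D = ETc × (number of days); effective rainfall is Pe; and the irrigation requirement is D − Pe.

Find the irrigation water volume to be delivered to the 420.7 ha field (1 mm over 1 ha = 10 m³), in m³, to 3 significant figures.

ET₀ = 0.27 × (0.46 × 25.3 + 8.13) = 0.27 × 19.768 = 5.3374 mm/d
ETc = Kc × ET₀ = 1.13 × 5.3374 = 6.0313 mm/d
Crop demand D = ETc × 30 d = 6.0313 × 30 = 180.939 mm
D − Pe = 180.939 − 14.4 = 166.539 mm
Volume = 166.539 mm × 420.7 ha × 10 = 700629.6 m³

701000 m³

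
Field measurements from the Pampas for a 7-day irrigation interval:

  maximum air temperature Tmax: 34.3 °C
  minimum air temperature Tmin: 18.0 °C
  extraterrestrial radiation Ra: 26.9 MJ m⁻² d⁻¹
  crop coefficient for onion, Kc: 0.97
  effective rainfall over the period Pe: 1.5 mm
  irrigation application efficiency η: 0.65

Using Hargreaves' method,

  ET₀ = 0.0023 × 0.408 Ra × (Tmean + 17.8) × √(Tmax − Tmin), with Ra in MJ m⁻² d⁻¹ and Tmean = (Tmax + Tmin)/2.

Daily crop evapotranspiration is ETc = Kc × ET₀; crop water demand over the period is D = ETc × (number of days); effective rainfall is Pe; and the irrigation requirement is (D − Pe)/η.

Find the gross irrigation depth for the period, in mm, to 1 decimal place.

Tmean = (34.3 + 18.0)/2 = 26.15 °C
0.408 Ra = 0.408 × 26.9 = 10.9752 mm/d equivalent
ET₀ = 0.0023 × 10.9752 × (26.15 + 17.8) × √16.3 = 0.0023 × 10.9752 × 43.95 × 4.0373 = 4.4791 mm/d
ETc = Kc × ET₀ = 0.97 × 4.4791 = 4.3447 mm/d
Crop demand D = ETc × 7 d = 4.3447 × 7 = 30.413 mm
D − Pe = 30.413 − 1.5 = 28.913 mm
Gross irrigation = 28.913 / 0.65 = 44.482 mm

44.5 mm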